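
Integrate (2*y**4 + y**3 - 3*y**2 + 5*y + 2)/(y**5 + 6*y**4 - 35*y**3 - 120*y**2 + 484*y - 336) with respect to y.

Factor the denominator: (y - 4)*(y - 2)*(y - 1)*(y + 6)*(y + 7).
Partial-fraction decomposition: 389/(72*(y + 7)) - 4/(y + 6) + 1/(24*(y - 1)) - 5/(18*(y - 2)) + 5/(6*(y - 4)).
Integrate each term: A/(y−a) contributes A·log|y−a|.

5*log(y - 4)/6 - 5*log(y - 2)/18 + log(y - 1)/24 - 4*log(y + 6) + 389*log(y + 7)/72 + C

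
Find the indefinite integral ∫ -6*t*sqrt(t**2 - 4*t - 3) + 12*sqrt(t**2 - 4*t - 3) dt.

Let u = t**2 - 4*t - 3, so du = (2*t - 4) dt.
Rewriting, the integral becomes -3·∫ √u du = -3·(2/3)u^(3/2).
Substituting back, u = t**2 - 4*t - 3.

-2*(t**2 - 4*t - 3)**(3/2) + C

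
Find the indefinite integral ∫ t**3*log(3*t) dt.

t**4*(log(t) + log(3))/4 - t**4/16 + C

Use integration by parts with u = log(3*t), dv = t**3 dt.
Then du = 1/t dt and v = t**4/4.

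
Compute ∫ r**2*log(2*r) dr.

r**3*(log(r) + log(2))/3 - r**3/9 + C

Use integration by parts with u = log(2*r), dv = r**2 dr.
Then du = 1/r dr and v = r**3/3.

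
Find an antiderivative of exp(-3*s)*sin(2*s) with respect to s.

Let I denote the integral. Integrate by parts with u = sin(2*s), dv = exp(-3*s) ds, so v = -exp(-3*s)/3: I = -exp(-3*s)*sin(2*s)/3 + (2/3)·∫ exp(-3*s)*cos(2*s) ds.
Apply parts again with u = cos(2*s), dv = exp(-3*s) ds: ∫ exp(-3*s)*cos(2*s) ds = -exp(-3*s)*cos(2*s)/3 − (2/3)·I. Substituting back brings back I: I = -exp(-3*s)*sin(2*s)/3 - 2*exp(-3*s)*cos(2*s)/9 − (4/9)·I.
Solving for I: (1 + 4/9)·I equals the remaining terms, so I = (9/13)·(-exp(-3*s)*sin(2*s)/3 - 2*exp(-3*s)*cos(2*s)/9).

-3*exp(-3*s)*sin(2*s)/13 - 2*exp(-3*s)*cos(2*s)/13 + C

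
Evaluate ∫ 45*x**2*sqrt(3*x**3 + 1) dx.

Let u = 3*x**3 + 1, so du = (9*x**2) dx.
Rewriting, the integral becomes 5·∫ √u du = 5·(2/3)u^(3/2).
Substituting back, u = 3*x**3 + 1.

10*(3*x**3 + 1)**(3/2)/3 + C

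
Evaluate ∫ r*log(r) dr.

r**2*log(r)/2 - r**2/4 + C

Use integration by parts with u = log(r), dv = r dr.
Then du = 1/r dr and v = r**2/2.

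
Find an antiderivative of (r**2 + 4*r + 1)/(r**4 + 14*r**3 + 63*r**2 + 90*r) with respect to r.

Factor the denominator: r*(r + 3)*(r + 5)*(r + 6).
Partial-fraction decomposition: -13/(18*(r + 6)) + 3/(5*(r + 5)) + 1/(9*(r + 3)) + 1/(90*r).
Integrate each term: A/(r−a) contributes A·log|r−a|.

log(r)/90 + log(r + 3)/9 + 3*log(r + 5)/5 - 13*log(r + 6)/18 + C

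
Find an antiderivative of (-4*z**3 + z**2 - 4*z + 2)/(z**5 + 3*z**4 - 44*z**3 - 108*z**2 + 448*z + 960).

-493*log(z - 5)/693 + 127*log(z - 4)/240 + 23*log(z + 2)/168 - 145*log(z + 4)/144 + 463*log(z + 6)/440 + C

Factor the denominator: (z - 5)*(z - 4)*(z + 2)*(z + 4)*(z + 6).
Partial-fraction decomposition: 463/(440*(z + 6)) - 145/(144*(z + 4)) + 23/(168*(z + 2)) + 127/(240*(z - 4)) - 493/(693*(z - 5)).
Integrate each term: A/(z−a) contributes A·log|z−a|.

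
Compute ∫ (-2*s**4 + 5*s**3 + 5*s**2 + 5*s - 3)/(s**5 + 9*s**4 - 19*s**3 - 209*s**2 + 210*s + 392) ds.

Factor the denominator: (s - 4)*(s - 2)*(s + 1)*(s + 7)**2.
Partial-fraction decomposition: -107671/(58806*(s + 7)) + 3155/(297*(s + 7)**2) - 1/(54*(s + 1)) - 35/(486*(s - 2)) - 19/(242*(s - 4)).
Integrate each term; A/(s−a) gives A·log|s−a|; A/(s−a)² gives −A/(s−a).

-19*log(s - 4)/242 - 35*log(s - 2)/486 - log(s + 1)/54 - 107671*log(s + 7)/58806 - 3155/(297*s + 2079) + C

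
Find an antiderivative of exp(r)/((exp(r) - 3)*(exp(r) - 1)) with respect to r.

log(exp(r) - 3)/2 - log(exp(r) - 1)/2 + C

Let u = e^r, du = e^r dr.
The integral becomes ∫ du/((u-3)(u-1)); decompose into partial fractions.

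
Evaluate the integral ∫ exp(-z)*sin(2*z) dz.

-exp(-z)*sin(2*z)/5 - 2*exp(-z)*cos(2*z)/5 + C

Let I denote the integral. Integrate by parts with u = sin(2*z), dv = exp(-z) dz, so v = -exp(-z): I = -exp(-z)*sin(2*z) + 2·∫ exp(-z)*cos(2*z) dz.
Apply parts again with u = cos(2*z), dv = exp(-z) dz: ∫ exp(-z)*cos(2*z) dz = -exp(-z)*cos(2*z) − 2·I. Substituting back brings back I: I = -exp(-z)*sin(2*z) - 2*exp(-z)*cos(2*z) − 4·I.
Solving for I: (1 + 4)·I equals the remaining terms, so I = (1/5)·(-exp(-z)*sin(2*z) - 2*exp(-z)*cos(2*z)).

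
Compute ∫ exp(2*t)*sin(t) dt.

Let I denote the integral. Integrate by parts with u = sin(t), dv = exp(2*t) dt, so v = exp(2*t)/2: I = exp(2*t)*sin(t)/2 − (1/2)·∫ exp(2*t)*cos(t) dt.
Apply parts again with u = cos(t), dv = exp(2*t) dt: ∫ exp(2*t)*cos(t) dt = exp(2*t)*cos(t)/2 + (1/2)·I. Substituting back brings back I: I = exp(2*t)*sin(t)/2 - exp(2*t)*cos(t)/4 − (1/4)·I.
Solving for I: (1 + 1/4)·I equals the remaining terms, so I = (4/5)·(exp(2*t)*sin(t)/2 - exp(2*t)*cos(t)/4).

2*exp(2*t)*sin(t)/5 - exp(2*t)*cos(t)/5 + C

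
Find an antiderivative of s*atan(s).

s**2*atan(s)/2 - s/2 + atan(s)/2 + C

Use integration by parts with u = arctan(s), dv = s ds.
Then du = 1/(s**2 + 1) ds.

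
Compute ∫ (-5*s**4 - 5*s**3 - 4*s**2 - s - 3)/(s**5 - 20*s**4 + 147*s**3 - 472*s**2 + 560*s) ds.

Factor the denominator: s*(s - 7)*(s - 5)*(s - 4)**2.
Partial-fraction decomposition: -13453/(48*(s - 4)) - 557/(4*(s - 4)**2) + 1929/(5*(s - 5)) - 2321/(21*(s - 7)) - 3/(560*s).
Integrate each term; A/(s−a) gives A·log|s−a|; A/(s−a)² gives −A/(s−a).

-3*log(s)/560 - 2321*log(s - 7)/21 + 1929*log(s - 5)/5 - 13453*log(s - 4)/48 + 557/(4*s - 16) + C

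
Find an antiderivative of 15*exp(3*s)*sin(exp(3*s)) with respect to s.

Let u = exp(3*s), so du = (3*exp(3*s)) ds.
Rewriting, the integral becomes 5·∫ sin(u) du = 5·-cos(u).
Substituting back, u = exp(3*s).

-5*cos(exp(3*s)) + C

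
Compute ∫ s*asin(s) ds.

s**2*asin(s)/2 + s*sqrt(-s**2 + 1)/4 - asin(s)/4 + C

Use integration by parts with u = arcsin(s), dv = s ds.
Then du = 1/sqrt(-s**2 + 1) ds.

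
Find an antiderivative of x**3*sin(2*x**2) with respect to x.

Let u = x², du = 2x dx; rewrite as (1/2)∫ u^1·sin(2u) du.
Now integrate by parts 1 time.

-x**2*cos(2*x**2)/4 + sin(2*x**2)/8 + C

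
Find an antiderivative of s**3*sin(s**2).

Let u = s², du = 2s ds; rewrite as (1/2)∫ u^1·sin(1u) du.
Now integrate by parts 1 time.

-s**2*cos(s**2)/2 + sin(s**2)/2 + C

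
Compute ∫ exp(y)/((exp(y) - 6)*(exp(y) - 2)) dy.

Let u = e^y, du = e^y dy.
The integral becomes ∫ du/((u-2)(u-6)); decompose into partial fractions.

log(exp(y) - 6)/4 - log(exp(y) - 2)/4 + C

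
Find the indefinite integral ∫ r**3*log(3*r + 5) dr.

r**4*log(3*r + 5)/4 - r**4/16 + 5*r**3/36 - 25*r**2/72 + 125*r/108 - 625*log(3*r + 5)/324 + C

Use integration by parts with u = log(3*r + 5), dv = r**3 dr.
Then du = 3/(3*r + 5) dr and v = r**4/4.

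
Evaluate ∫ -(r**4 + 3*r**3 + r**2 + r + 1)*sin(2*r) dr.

r**4*cos(2*r)/2 - r**3*sin(2*r) + 3*r**3*cos(2*r)/2 - 9*r**2*sin(2*r)/4 - r**2*cos(2*r) + r*sin(2*r) - 7*r*cos(2*r)/4 + 7*sin(2*r)/8 + cos(2*r) + C

Use integration by parts with u = r**4 + 3*r**3 + r**2 + r + 1, dv = -sin(2*r) dr, so v = cos(2*r)/2.
Apply parts 4 times (tabular method): alternate signs, differentiate u down to 0, integrate dv up.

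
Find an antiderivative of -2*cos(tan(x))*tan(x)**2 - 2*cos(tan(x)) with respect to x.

-2*sin(tan(x)) + C

Let u = tan(x), so du = (tan(x)**2 + 1) dx.
Rewriting, the integral becomes -2·∫ cos(u) du = -2·sin(u).
Substituting back, u = tan(x).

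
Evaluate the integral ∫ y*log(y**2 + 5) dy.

y**2*log(y**2 + 5)/2 - y**2/2 + 5*log(y**2 + 5)/2 + C

Let u = y**2 + 5, so du = (2*y) dy.
The integral becomes (1/2)·∫ log(u) du; integrate by parts with u′=log(u), dv′=du.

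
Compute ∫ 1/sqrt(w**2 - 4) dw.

Substitute w = 2·sec(θ), so dw = 2·sec(θ)*tan(θ) dθ and the radical becomes sqrt(w**2 - 4) = 2·tan(θ) by the Pythagorean identity.
Integrate the resulting trig expression in θ, then back-substitute sec(θ) = w/2, tan(θ) = sqrt(w**2 - 4)/2 (absorbing any constant into C).

log(w + sqrt(w**2 - 4)) + C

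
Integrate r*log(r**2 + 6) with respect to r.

Let u = r**2 + 6, so du = (2*r) dr.
The integral becomes (1/2)·∫ log(u) du; integrate by parts with u′=log(u), dv′=du.

r**2*log(r**2 + 6)/2 - r**2/2 + 3*log(r**2 + 6) + C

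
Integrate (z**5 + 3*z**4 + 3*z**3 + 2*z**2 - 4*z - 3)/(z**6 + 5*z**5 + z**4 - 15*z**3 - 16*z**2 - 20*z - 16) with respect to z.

101*log(z - 2)/360 - log(z + 1)/9 + log(z + 2)/8 + 403*log(z + 4)/612 + 2*log(z**2 + 1)/85 + 18*atan(z)/85 + C

Factor the denominator: (z - 2)*(z + 1)*(z + 2)*(z + 4)*(z**2 + 1).
Partial-fraction decomposition: 2*(2*z + 9)/(85*(z**2 + 1)) + 403/(612*(z + 4)) + 1/(8*(z + 2)) - 1/(9*(z + 1)) + 101/(360*(z - 2)).
Integrate each term; A/(z−a) gives A·log|z−a|; the (Bz+D)/(z²+p²) term gives a log and an atan.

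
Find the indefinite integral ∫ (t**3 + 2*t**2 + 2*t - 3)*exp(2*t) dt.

(4*t**3 + 2*t**2 + 6*t - 15)*exp(2*t)/8 + C

Use integration by parts with u = t**3 + 2*t**2 + 2*t - 3, dv = exp(2*t) dt, so v = exp(2*t)/2.
Apply parts 3 times (tabular method): alternate signs, differentiate u down to 0, integrate dv up.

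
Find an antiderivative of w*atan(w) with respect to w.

Use integration by parts with u = arctan(w), dv = w dw.
Then du = 1/(w**2 + 1) dw.

w**2*atan(w)/2 - w/2 + atan(w)/2 + C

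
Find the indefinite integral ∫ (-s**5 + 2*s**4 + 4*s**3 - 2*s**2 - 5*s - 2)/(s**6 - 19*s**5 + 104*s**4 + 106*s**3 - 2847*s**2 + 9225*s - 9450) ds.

-673*log(s - 7)/24 + 4424*log(s - 6)/99 - 363*log(s - 5)/20 + 317*log(s - 3)/576 - 481*log(s + 5)/10560 - 1/(24*s - 72) + C

Factor the denominator: (s - 7)*(s - 6)*(s - 5)*(s - 3)**2*(s + 5).
Partial-fraction decomposition: -481/(10560*(s + 5)) + 317/(576*(s - 3)) + 1/(24*(s - 3)**2) - 363/(20*(s - 5)) + 4424/(99*(s - 6)) - 673/(24*(s - 7)).
Integrate each term; A/(s−a) gives A·log|s−a|; A/(s−a)² gives −A/(s−a).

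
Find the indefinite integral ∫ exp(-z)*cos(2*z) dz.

2*exp(-z)*sin(2*z)/5 - exp(-z)*cos(2*z)/5 + C

Let I denote the integral. Integrate by parts with u = cos(2*z), dv = exp(-z) dz, so v = -exp(-z): I = -exp(-z)*cos(2*z) − 2·∫ exp(-z)*sin(2*z) dz.
Apply parts again with u = sin(2*z), dv = exp(-z) dz: ∫ exp(-z)*sin(2*z) dz = -exp(-z)*sin(2*z) + 2·I. Substituting back brings back I: I = 2*exp(-z)*sin(2*z) - exp(-z)*cos(2*z) − 4·I.
Solving for I: (1 + 4)·I equals the remaining terms, so I = (1/5)·(2*exp(-z)*sin(2*z) - exp(-z)*cos(2*z)).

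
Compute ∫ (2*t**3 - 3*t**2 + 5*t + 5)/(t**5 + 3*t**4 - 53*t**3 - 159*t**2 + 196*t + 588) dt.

193*log(t - 7)/2100 - 19*log(t - 2)/900 - 11*log(t + 2)/60 + 91*log(t + 3)/200 - 863*log(t + 7)/2520 + C

Factor the denominator: (t - 7)*(t - 2)*(t + 2)*(t + 3)*(t + 7).
Partial-fraction decomposition: -863/(2520*(t + 7)) + 91/(200*(t + 3)) - 11/(60*(t + 2)) - 19/(900*(t - 2)) + 193/(2100*(t - 7)).
Integrate each term: A/(t−a) contributes A·log|t−a|.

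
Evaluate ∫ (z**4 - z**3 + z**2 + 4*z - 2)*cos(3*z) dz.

Use integration by parts with u = z**4 - z**3 + z**2 + 4*z - 2, dv = cos(3*z) dz, so v = sin(3*z)/3.
Apply parts 4 times (tabular method): alternate signs, differentiate u down to 0, integrate dv up.

z**4*sin(3*z)/3 - z**3*sin(3*z)/3 + 4*z**3*cos(3*z)/9 - z**2*sin(3*z)/9 - z**2*cos(3*z)/3 + 14*z*sin(3*z)/9 - 2*z*cos(3*z)/27 - 52*sin(3*z)/81 + 14*cos(3*z)/27 + C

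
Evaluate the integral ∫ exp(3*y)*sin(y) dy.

Let I denote the integral. Integrate by parts with u = sin(y), dv = exp(3*y) dy, so v = exp(3*y)/3: I = exp(3*y)*sin(y)/3 − (1/3)·∫ exp(3*y)*cos(y) dy.
Apply parts again with u = cos(y), dv = exp(3*y) dy: ∫ exp(3*y)*cos(y) dy = exp(3*y)*cos(y)/3 + (1/3)·I. Substituting back brings back I: I = exp(3*y)*sin(y)/3 - exp(3*y)*cos(y)/9 − (1/9)·I.
Solving for I: (1 + 1/9)·I equals the remaining terms, so I = (9/10)·(exp(3*y)*sin(y)/3 - exp(3*y)*cos(y)/9).

3*exp(3*y)*sin(y)/10 - exp(3*y)*cos(y)/10 + C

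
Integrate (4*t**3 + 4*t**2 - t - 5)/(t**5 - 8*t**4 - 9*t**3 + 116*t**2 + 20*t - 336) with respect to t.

Factor the denominator: (t - 7)*(t - 4)*(t - 2)*(t + 2)*(t + 3).
Partial-fraction decomposition: -37/(175*(t + 3)) + 19/(216*(t + 2)) + 41/(200*(t - 2)) - 311/(252*(t - 4)) + 778/(675*(t - 7)).
Integrate each term: A/(t−a) contributes A·log|t−a|.

778*log(t - 7)/675 - 311*log(t - 4)/252 + 41*log(t - 2)/200 + 19*log(t + 2)/216 - 37*log(t + 3)/175 + C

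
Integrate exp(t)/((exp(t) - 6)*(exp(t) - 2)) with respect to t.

Let u = e^t, du = e^t dt.
The integral becomes ∫ du/((u-2)(u-6)); decompose into partial fractions.

log(exp(t) - 6)/4 - log(exp(t) - 2)/4 + C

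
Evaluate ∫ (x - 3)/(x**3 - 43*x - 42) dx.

Factor the denominator: (x - 7)*(x + 1)*(x + 6).
Partial-fraction decomposition: -9/(65*(x + 6)) + 1/(10*(x + 1)) + 1/(26*(x - 7)).
Integrate each term: A/(x−a) contributes A·log|x−a|.

log(x - 7)/26 + log(x + 1)/10 - 9*log(x + 6)/65 + C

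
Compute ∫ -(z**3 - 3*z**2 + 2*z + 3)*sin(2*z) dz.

z**3*cos(2*z)/2 - 3*z**2*sin(2*z)/4 - 3*z**2*cos(2*z)/2 + 3*z*sin(2*z)/2 + z*cos(2*z)/4 - sin(2*z)/8 + 9*cos(2*z)/4 + C

Use integration by parts with u = z**3 - 3*z**2 + 2*z + 3, dv = -sin(2*z) dz, so v = cos(2*z)/2.
Apply parts 3 times (tabular method): alternate signs, differentiate u down to 0, integrate dv up.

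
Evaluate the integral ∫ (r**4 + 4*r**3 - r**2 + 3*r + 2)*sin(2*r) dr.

-r**4*cos(2*r)/2 + r**3*sin(2*r) - 2*r**3*cos(2*r) + 3*r**2*sin(2*r) + 2*r**2*cos(2*r) - 2*r*sin(2*r) + 3*r*cos(2*r)/2 - 3*sin(2*r)/4 - 2*cos(2*r) + C

Use integration by parts with u = r**4 + 4*r**3 - r**2 + 3*r + 2, dv = sin(2*r) dr, so v = -cos(2*r)/2.
Apply parts 4 times (tabular method): alternate signs, differentiate u down to 0, integrate dv up.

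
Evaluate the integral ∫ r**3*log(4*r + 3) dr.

Use integration by parts with u = log(4*r + 3), dv = r**3 dr.
Then du = 4/(4*r + 3) dr and v = r**4/4.

r**4*log(4*r + 3)/4 - r**4/16 + r**3/16 - 9*r**2/128 + 27*r/256 - 81*log(4*r + 3)/1024 + C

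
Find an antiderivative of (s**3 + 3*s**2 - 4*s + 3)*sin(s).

-s**3*cos(s) + 3*s**2*sin(s) - 3*s**2*cos(s) + 6*s*sin(s) + 10*s*cos(s) - 10*sin(s) + 3*cos(s) + C

Use integration by parts with u = s**3 + 3*s**2 - 4*s + 3, dv = sin(s) ds, so v = -cos(s).
Apply parts 3 times (tabular method): alternate signs, differentiate u down to 0, integrate dv up.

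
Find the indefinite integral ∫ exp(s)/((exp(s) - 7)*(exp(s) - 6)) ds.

Let u = e^s, du = e^s ds.
The integral becomes ∫ du/((u-6)(u-7)); decompose into partial fractions.

log(exp(s) - 7) - log(exp(s) - 6) + C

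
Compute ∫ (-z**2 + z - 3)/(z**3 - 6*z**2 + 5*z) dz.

Factor the denominator: z*(z - 5)*(z - 1).
Partial-fraction decomposition: 3/(4*(z - 1)) - 23/(20*(z - 5)) - 3/(5*z).
Integrate each term: A/(z−a) contributes A·log|z−a|.

-3*log(z)/5 - 23*log(z - 5)/20 + 3*log(z - 1)/4 + C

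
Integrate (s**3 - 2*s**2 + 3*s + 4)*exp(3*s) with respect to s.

Use integration by parts with u = s**3 - 2*s**2 + 3*s + 4, dv = exp(3*s) ds, so v = exp(3*s)/3.
Apply parts 3 times (tabular method): alternate signs, differentiate u down to 0, integrate dv up.

(3*s**3 - 9*s**2 + 15*s + 7)*exp(3*s)/9 + C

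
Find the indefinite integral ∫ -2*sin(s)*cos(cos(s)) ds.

Let u = cos(s), so du = (-sin(s)) ds.
Rewriting, the integral becomes 2·∫ cos(u) du = 2·sin(u).
Substituting back, u = cos(s).

2*sin(cos(s)) + C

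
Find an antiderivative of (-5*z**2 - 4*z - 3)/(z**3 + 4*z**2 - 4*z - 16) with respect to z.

Factor the denominator: (z - 2)*(z + 2)*(z + 4).
Partial-fraction decomposition: -67/(12*(z + 4)) + 15/(8*(z + 2)) - 31/(24*(z - 2)).
Integrate each term: A/(z−a) contributes A·log|z−a|.

-31*log(z - 2)/24 + 15*log(z + 2)/8 - 67*log(z + 4)/12 + C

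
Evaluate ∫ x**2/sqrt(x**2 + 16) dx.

x*sqrt(x**2 + 16)/2 - 8*log(x + sqrt(x**2 + 16)) + C

Substitute x = 4·tan(θ), so dx = 4·sec(θ)^2 dθ and the radical becomes sqrt(x**2 + 16) = 4·sec(θ) by the Pythagorean identity.
Integrate the resulting trig expression in θ, then back-substitute tan(θ) = x/4, sec(θ) = sqrt(x**2 + 16)/4 (absorbing any constant into C).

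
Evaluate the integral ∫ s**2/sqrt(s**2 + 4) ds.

Substitute s = 2·tan(θ), so ds = 2·sec(θ)^2 dθ and the radical becomes sqrt(s**2 + 4) = 2·sec(θ) by the Pythagorean identity.
Integrate the resulting trig expression in θ, then back-substitute tan(θ) = s/2, sec(θ) = sqrt(s**2 + 4)/2 (absorbing any constant into C).

s*sqrt(s**2 + 4)/2 - 2*log(s + sqrt(s**2 + 4)) + C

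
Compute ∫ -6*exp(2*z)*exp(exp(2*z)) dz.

Let u = exp(2*z), so du = (2*exp(2*z)) dz.
Rewriting, the integral becomes -3·∫ e^u du = -3·e^u.
Substituting back, u = exp(2*z).

-3*exp(exp(2*z)) + C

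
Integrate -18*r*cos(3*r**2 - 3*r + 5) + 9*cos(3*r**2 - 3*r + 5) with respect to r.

-3*sin(3*r**2 - 3*r + 5) + C

Let u = 3*r**2 - 3*r + 5, so du = (6*r - 3) dr.
Rewriting, the integral becomes -3·∫ cos(u) du = -3·sin(u).
Substituting back, u = 3*r**2 - 3*r + 5.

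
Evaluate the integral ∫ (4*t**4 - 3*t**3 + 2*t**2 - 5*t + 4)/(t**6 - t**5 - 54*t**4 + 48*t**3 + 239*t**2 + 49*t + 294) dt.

4321*log(t - 7)/12600 - log(t - 3)/8 + 22*log(t + 2)/225 - 1077*log(t + 7)/3500 - log(t**2 + 1)/250 + 2*atan(t)/125 + C

Factor the denominator: (t - 7)*(t - 3)*(t + 2)*(t + 7)*(t**2 + 1).
Partial-fraction decomposition: -(t - 2)/(125*(t**2 + 1)) - 1077/(3500*(t + 7)) + 22/(225*(t + 2)) - 1/(8*(t - 3)) + 4321/(12600*(t - 7)).
Integrate each term; A/(t−a) gives A·log|t−a|; the (Bt+D)/(t²+p²) term gives a log and an atan.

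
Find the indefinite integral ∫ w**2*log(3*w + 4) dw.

w**3*log(3*w + 4)/3 - w**3/9 + 2*w**2/9 - 16*w/27 + 64*log(3*w + 4)/81 + C

Use integration by parts with u = log(3*w + 4), dv = w**2 dw.
Then du = 3/(3*w + 4) dw and v = w**3/3.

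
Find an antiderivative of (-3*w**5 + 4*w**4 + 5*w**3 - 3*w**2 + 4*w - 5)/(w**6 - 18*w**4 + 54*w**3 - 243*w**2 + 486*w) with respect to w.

-5*log(w)/486 - 1964*log(w - 3)/2187 - 5459*log(w + 6)/4374 - 205*log(w**2 + 9)/486 - 16*atan(w/3)/243 + 145/(243*w - 729) + C

Factor the denominator: w*(w - 3)**2*(w + 6)*(w**2 + 9).
Partial-fraction decomposition: -(205*w + 48)/(243*(w**2 + 9)) - 5459/(4374*(w + 6)) - 1964/(2187*(w - 3)) - 145/(243*(w - 3)**2) - 5/(486*w).
Integrate each term; A/(w−a) gives A·log|w−a|; the (Bw+D)/(w²+p²) term gives a log and an atan.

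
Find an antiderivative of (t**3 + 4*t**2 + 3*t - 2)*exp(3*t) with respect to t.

Use integration by parts with u = t**3 + 4*t**2 + 3*t - 2, dv = exp(3*t) dt, so v = exp(3*t)/3.
Apply parts 3 times (tabular method): alternate signs, differentiate u down to 0, integrate dv up.

(3*t**3 + 9*t**2 + 3*t - 7)*exp(3*t)/9 + C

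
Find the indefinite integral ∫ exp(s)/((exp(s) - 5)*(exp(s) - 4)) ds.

Let u = e^s, du = e^s ds.
The integral becomes ∫ du/((u-4)(u-5)); decompose into partial fractions.

log(exp(s) - 5) - log(exp(s) - 4) + C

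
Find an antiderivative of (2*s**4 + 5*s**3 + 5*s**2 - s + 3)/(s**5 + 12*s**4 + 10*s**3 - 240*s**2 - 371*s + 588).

911*log(s - 4)/2541 - 7*log(s - 1)/384 + 39*log(s + 3)/224 + 23009*log(s + 7)/15488 + 1671/(176*s + 1232) + C

Factor the denominator: (s - 4)*(s - 1)*(s + 3)*(s + 7)**2.
Partial-fraction decomposition: 23009/(15488*(s + 7)) - 1671/(176*(s + 7)**2) + 39/(224*(s + 3)) - 7/(384*(s - 1)) + 911/(2541*(s - 4)).
Integrate each term; A/(s−a) gives A·log|s−a|; A/(s−a)² gives −A/(s−a).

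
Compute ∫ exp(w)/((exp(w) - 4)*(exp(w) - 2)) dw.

Let u = e^w, du = e^w dw.
The integral becomes ∫ du/((u-4)(u-2)); decompose into partial fractions.

log(exp(w) - 4)/2 - log(exp(w) - 2)/2 + C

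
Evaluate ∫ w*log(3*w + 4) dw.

Use integration by parts with u = log(3*w + 4), dv = w dw.
Then du = 3/(3*w + 4) dw and v = w**2/2.

w**2*log(3*w + 4)/2 - w**2/4 + 2*w/3 - 8*log(3*w + 4)/9 + C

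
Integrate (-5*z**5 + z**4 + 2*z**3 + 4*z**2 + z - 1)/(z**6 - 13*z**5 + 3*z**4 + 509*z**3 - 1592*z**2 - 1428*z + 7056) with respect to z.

931985*log(z - 7)/328536 - 4669*log(z - 4)/540 + 521*log(z - 3)/360 + 173*log(z + 2)/9720 - 39881*log(z + 6)/60840 + 40373/(702*z - 4914) + C

Factor the denominator: (z - 7)**2*(z - 4)*(z - 3)*(z + 2)*(z + 6).
Partial-fraction decomposition: -39881/(60840*(z + 6)) + 173/(9720*(z + 2)) + 521/(360*(z - 3)) - 4669/(540*(z - 4)) + 931985/(328536*(z - 7)) - 40373/(702*(z - 7)**2).
Integrate each term; A/(z−a) gives A·log|z−a|; A/(z−a)² gives −A/(z−a).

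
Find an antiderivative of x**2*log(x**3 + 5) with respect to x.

Let u = x**3 + 5, so du = (3*x**2) dx.
The integral becomes (1/3)·∫ log(u) du; integrate by parts with u′=log(u), dv′=du.

x**3*log(x**3 + 5)/3 - x**3/3 + 5*log(x**3 + 5)/3 + C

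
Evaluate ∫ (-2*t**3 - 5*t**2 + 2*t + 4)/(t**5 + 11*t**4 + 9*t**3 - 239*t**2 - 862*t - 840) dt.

-361*log(t - 5)/6048 + 2*log(t + 2)/35 + 7*log(t + 3)/32 - 22*log(t + 4)/27 + 431*log(t + 7)/720 + C

Factor the denominator: (t - 5)*(t + 2)*(t + 3)*(t + 4)*(t + 7).
Partial-fraction decomposition: 431/(720*(t + 7)) - 22/(27*(t + 4)) + 7/(32*(t + 3)) + 2/(35*(t + 2)) - 361/(6048*(t - 5)).
Integrate each term: A/(t−a) contributes A·log|t−a|.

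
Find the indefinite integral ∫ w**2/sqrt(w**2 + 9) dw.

Substitute w = 3·tan(θ), so dw = 3·sec(θ)^2 dθ and the radical becomes sqrt(w**2 + 9) = 3·sec(θ) by the Pythagorean identity.
Integrate the resulting trig expression in θ, then back-substitute tan(θ) = w/3, sec(θ) = sqrt(w**2 + 9)/3 (absorbing any constant into C).

w*sqrt(w**2 + 9)/2 - 9*log(w + sqrt(w**2 + 9))/2 + C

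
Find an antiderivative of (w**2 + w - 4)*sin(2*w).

-w**2*cos(2*w)/2 + w*sin(2*w)/2 - w*cos(2*w)/2 + sin(2*w)/4 + 9*cos(2*w)/4 + C

Use integration by parts with u = w**2 + w - 4, dv = sin(2*w) dw, so v = -cos(2*w)/2.
Apply parts 2 times (tabular method): alternate signs, differentiate u down to 0, integrate dv up.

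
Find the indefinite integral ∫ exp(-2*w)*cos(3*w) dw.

3*exp(-2*w)*sin(3*w)/13 - 2*exp(-2*w)*cos(3*w)/13 + C

Let I denote the integral. Integrate by parts with u = cos(3*w), dv = exp(-2*w) dw, so v = -exp(-2*w)/2: I = -exp(-2*w)*cos(3*w)/2 − (3/2)·∫ exp(-2*w)*sin(3*w) dw.
Apply parts again with u = sin(3*w), dv = exp(-2*w) dw: ∫ exp(-2*w)*sin(3*w) dw = -exp(-2*w)*sin(3*w)/2 + (3/2)·I. Substituting back brings back I: I = 3*exp(-2*w)*sin(3*w)/4 - exp(-2*w)*cos(3*w)/2 − (9/4)·I.
Solving for I: (1 + 9/4)·I equals the remaining terms, so I = (4/13)·(3*exp(-2*w)*sin(3*w)/4 - exp(-2*w)*cos(3*w)/2).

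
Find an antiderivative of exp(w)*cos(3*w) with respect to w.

Let I denote the integral. Integrate by parts with u = cos(3*w), dv = exp(w) dw, so v = exp(w): I = exp(w)*cos(3*w) + 3·∫ exp(w)*sin(3*w) dw.
Apply parts again with u = sin(3*w), dv = exp(w) dw: ∫ exp(w)*sin(3*w) dw = exp(w)*sin(3*w) − 3·I. Substituting back brings back I: I = 3*exp(w)*sin(3*w) + exp(w)*cos(3*w) − 9·I.
Solving for I: (1 + 9)·I equals the remaining terms, so I = (1/10)·(3*exp(w)*sin(3*w) + exp(w)*cos(3*w)).

3*exp(w)*sin(3*w)/10 + exp(w)*cos(3*w)/10 + C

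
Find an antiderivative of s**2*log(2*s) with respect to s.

Use integration by parts with u = log(2*s), dv = s**2 ds.
Then du = 1/s ds and v = s**3/3.

s**3*(log(s) + log(2))/3 - s**3/9 + C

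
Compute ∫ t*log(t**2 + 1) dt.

Let u = t**2 + 1, so du = (2*t) dt.
The integral becomes (1/2)·∫ log(u) du; integrate by parts with u′=log(u), dv′=du.

t**2*log(t**2 + 1)/2 - t**2/2 + log(t**2 + 1)/2 + C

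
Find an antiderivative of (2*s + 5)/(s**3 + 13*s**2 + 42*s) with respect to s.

5*log(s)/42 + 7*log(s + 6)/6 - 9*log(s + 7)/7 + C

Factor the denominator: s*(s + 6)*(s + 7).
Partial-fraction decomposition: -9/(7*(s + 7)) + 7/(6*(s + 6)) + 5/(42*s).
Integrate each term: A/(s−a) contributes A·log|s−a|.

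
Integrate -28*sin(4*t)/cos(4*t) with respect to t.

Let u = cos(4*t), so du = (-4*sin(4*t)) dt.
Rewriting, the integral becomes 7·∫ 1/u du = 7·log(u).
Substituting back, u = cos(4*t).

7*log(cos(4*t)) + C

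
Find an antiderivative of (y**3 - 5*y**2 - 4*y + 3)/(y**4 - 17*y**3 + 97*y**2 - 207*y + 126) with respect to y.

Factor the denominator: (y - 7)*(y - 6)*(y - 3)*(y - 1).
Partial-fraction decomposition: 1/(12*(y - 1)) - 9/(8*(y - 3)) - 1/(y - 6) + 73/(24*(y - 7)).
Integrate each term: A/(y−a) contributes A·log|y−a|.

73*log(y - 7)/24 - log(y - 6) - 9*log(y - 3)/8 + log(y - 1)/12 + C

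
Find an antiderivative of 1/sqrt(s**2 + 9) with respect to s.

Substitute s = 3·tan(θ), so ds = 3·sec(θ)^2 dθ and the radical becomes sqrt(s**2 + 9) = 3·sec(θ) by the Pythagorean identity.
Integrate the resulting trig expression in θ, then back-substitute tan(θ) = s/3, sec(θ) = sqrt(s**2 + 9)/3 (absorbing any constant into C).

log(s + sqrt(s**2 + 9)) + C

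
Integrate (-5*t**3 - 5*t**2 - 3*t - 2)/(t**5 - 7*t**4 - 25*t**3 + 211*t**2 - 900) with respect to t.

-160*log(t - 6)/33 + 767*log(t - 5)/140 - 191*log(t - 3)/240 - log(t + 2)/35 + 171*log(t + 5)/880 + C

Factor the denominator: (t - 6)*(t - 5)*(t - 3)*(t + 2)*(t + 5).
Partial-fraction decomposition: 171/(880*(t + 5)) - 1/(35*(t + 2)) - 191/(240*(t - 3)) + 767/(140*(t - 5)) - 160/(33*(t - 6)).
Integrate each term: A/(t−a) contributes A·log|t−a|.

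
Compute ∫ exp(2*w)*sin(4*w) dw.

Let I denote the integral. Integrate by parts with u = sin(4*w), dv = exp(2*w) dw, so v = exp(2*w)/2: I = exp(2*w)*sin(4*w)/2 − 2·∫ exp(2*w)*cos(4*w) dw.
Apply parts again with u = cos(4*w), dv = exp(2*w) dw: ∫ exp(2*w)*cos(4*w) dw = exp(2*w)*cos(4*w)/2 + 2·I. Substituting back brings back I: I = exp(2*w)*sin(4*w)/2 - exp(2*w)*cos(4*w) − 4·I.
Solving for I: (1 + 4)·I equals the remaining terms, so I = (1/5)·(exp(2*w)*sin(4*w)/2 - exp(2*w)*cos(4*w)).

exp(2*w)*sin(4*w)/10 - exp(2*w)*cos(4*w)/5 + C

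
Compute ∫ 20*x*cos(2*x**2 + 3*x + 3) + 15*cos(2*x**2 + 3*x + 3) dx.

5*sin(2*x**2 + 3*x + 3) + C

Let u = 2*x**2 + 3*x + 3, so du = (4*x + 3) dx.
Rewriting, the integral becomes 5·∫ cos(u) du = 5·sin(u).
Substituting back, u = 2*x**2 + 3*x + 3.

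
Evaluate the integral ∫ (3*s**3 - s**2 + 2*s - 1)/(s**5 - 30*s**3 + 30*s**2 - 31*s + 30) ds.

359*log(s - 5)/1144 - 3*log(s - 1)/56 - 697*log(s + 6)/2849 - 15*log(s**2 + 1)/1924 + 8*atan(s)/481 + C

Factor the denominator: (s - 5)*(s - 1)*(s + 6)*(s**2 + 1).
Partial-fraction decomposition: -(15*s - 16)/(962*(s**2 + 1)) - 697/(2849*(s + 6)) - 3/(56*(s - 1)) + 359/(1144*(s - 5)).
Integrate each term; A/(s−a) gives A·log|s−a|; the (Bs+D)/(s²+p²) term gives a log and an atan.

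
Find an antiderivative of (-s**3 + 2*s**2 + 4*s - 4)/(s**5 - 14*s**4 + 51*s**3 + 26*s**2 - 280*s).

log(s)/70 - 221*log(s - 7)/378 + 59*log(s - 5)/70 - 5*log(s - 4)/18 + log(s + 2)/189 + C

Factor the denominator: s*(s - 7)*(s - 5)*(s - 4)*(s + 2).
Partial-fraction decomposition: 1/(189*(s + 2)) - 5/(18*(s - 4)) + 59/(70*(s - 5)) - 221/(378*(s - 7)) + 1/(70*s).
Integrate each term: A/(s−a) contributes A·log|s−a|.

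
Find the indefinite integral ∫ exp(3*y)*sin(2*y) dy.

Let I denote the integral. Integrate by parts with u = sin(2*y), dv = exp(3*y) dy, so v = exp(3*y)/3: I = exp(3*y)*sin(2*y)/3 − (2/3)·∫ exp(3*y)*cos(2*y) dy.
Apply parts again with u = cos(2*y), dv = exp(3*y) dy: ∫ exp(3*y)*cos(2*y) dy = exp(3*y)*cos(2*y)/3 + (2/3)·I. Substituting back brings back I: I = exp(3*y)*sin(2*y)/3 - 2*exp(3*y)*cos(2*y)/9 − (4/9)·I.
Solving for I: (1 + 4/9)·I equals the remaining terms, so I = (9/13)·(exp(3*y)*sin(2*y)/3 - 2*exp(3*y)*cos(2*y)/9).

3*exp(3*y)*sin(2*y)/13 - 2*exp(3*y)*cos(2*y)/13 + C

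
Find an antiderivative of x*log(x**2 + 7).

x**2*log(x**2 + 7)/2 - x**2/2 + 7*log(x**2 + 7)/2 + C

Let u = x**2 + 7, so du = (2*x) dx.
The integral becomes (1/2)·∫ log(u) du; integrate by parts with u′=log(u), dv′=du.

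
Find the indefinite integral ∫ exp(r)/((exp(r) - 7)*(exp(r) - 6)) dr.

log(exp(r) - 7) - log(exp(r) - 6) + C

Let u = e^r, du = e^r dr.
The integral becomes ∫ du/((u-7)(u-6)); decompose into partial fractions.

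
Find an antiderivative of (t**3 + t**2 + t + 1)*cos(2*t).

t**3*sin(2*t)/2 + t**2*sin(2*t)/2 + 3*t**2*cos(2*t)/4 - t*sin(2*t)/4 + t*cos(2*t)/2 + sin(2*t)/4 - cos(2*t)/8 + C

Use integration by parts with u = t**3 + t**2 + t + 1, dv = cos(2*t) dt, so v = sin(2*t)/2.
Apply parts 3 times (tabular method): alternate signs, differentiate u down to 0, integrate dv up.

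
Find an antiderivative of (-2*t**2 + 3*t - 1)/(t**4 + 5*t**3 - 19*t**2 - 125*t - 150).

Factor the denominator: (t - 5)*(t + 2)*(t + 3)*(t + 5).
Partial-fraction decomposition: 11/(10*(t + 5)) - 7/(4*(t + 3)) + 5/(7*(t + 2)) - 9/(140*(t - 5)).
Integrate each term: A/(t−a) contributes A·log|t−a|.

-9*log(t - 5)/140 + 5*log(t + 2)/7 - 7*log(t + 3)/4 + 11*log(t + 5)/10 + C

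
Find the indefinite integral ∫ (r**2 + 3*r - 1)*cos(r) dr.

Use integration by parts with u = r**2 + 3*r - 1, dv = cos(r) dr, so v = sin(r).
Apply parts 2 times (tabular method): alternate signs, differentiate u down to 0, integrate dv up.

r**2*sin(r) + 3*r*sin(r) + 2*r*cos(r) - 3*sin(r) + 3*cos(r) + C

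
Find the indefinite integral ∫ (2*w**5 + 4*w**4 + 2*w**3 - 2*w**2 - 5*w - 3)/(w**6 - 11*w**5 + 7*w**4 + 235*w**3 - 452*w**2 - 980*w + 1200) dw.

Factor the denominator: (w - 6)*(w - 5)**2*(w - 1)*(w + 2)*(w + 4).
Partial-fraction decomposition: 389/(2700*(w + 4)) - 17/(2352*(w + 2)) + 1/(600*(w - 1)) - 537625/(10584*(w - 5)) - 1487/(42*(w - 5)**2) + 21063/(400*(w - 6)).
Integrate each term; A/(w−a) gives A·log|w−a|; A/(w−a)² gives −A/(w−a).

21063*log(w - 6)/400 - 537625*log(w - 5)/10584 + log(w - 1)/600 - 17*log(w + 2)/2352 + 389*log(w + 4)/2700 + 1487/(42*w - 210) + C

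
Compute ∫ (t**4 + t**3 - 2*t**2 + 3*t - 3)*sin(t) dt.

Use integration by parts with u = t**4 + t**3 - 2*t**2 + 3*t - 3, dv = sin(t) dt, so v = -cos(t).
Apply parts 4 times (tabular method): alternate signs, differentiate u down to 0, integrate dv up.

-t**4*cos(t) + 4*t**3*sin(t) - t**3*cos(t) + 3*t**2*sin(t) + 14*t**2*cos(t) - 28*t*sin(t) + 3*t*cos(t) - 3*sin(t) - 25*cos(t) + C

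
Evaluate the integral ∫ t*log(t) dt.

t**2*log(t)/2 - t**2/4 + C

Use integration by parts with u = log(t), dv = t dt.
Then du = 1/t dt and v = t**2/2.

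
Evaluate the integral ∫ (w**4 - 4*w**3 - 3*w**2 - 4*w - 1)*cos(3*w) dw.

w**4*sin(3*w)/3 - 4*w**3*sin(3*w)/3 + 4*w**3*cos(3*w)/9 - 13*w**2*sin(3*w)/9 - 4*w**2*cos(3*w)/3 - 4*w*sin(3*w)/9 - 26*w*cos(3*w)/27 - sin(3*w)/81 - 4*cos(3*w)/27 + C

Use integration by parts with u = w**4 - 4*w**3 - 3*w**2 - 4*w - 1, dv = cos(3*w) dw, so v = sin(3*w)/3.
Apply parts 4 times (tabular method): alternate signs, differentiate u down to 0, integrate dv up.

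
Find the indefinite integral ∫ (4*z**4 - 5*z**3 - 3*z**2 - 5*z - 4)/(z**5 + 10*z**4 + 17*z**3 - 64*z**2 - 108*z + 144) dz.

Factor the denominator: (z - 2)*(z - 1)*(z + 3)*(z + 4)*(z + 6).
Partial-fraction decomposition: 3091/(168*(z + 6)) - 328/(15*(z + 4)) + 443/(60*(z + 3)) + 13/(140*(z - 1)) - 1/(120*(z - 2)).
Integrate each term: A/(z−a) contributes A·log|z−a|.

-log(z - 2)/120 + 13*log(z - 1)/140 + 443*log(z + 3)/60 - 328*log(z + 4)/15 + 3091*log(z + 6)/168 + C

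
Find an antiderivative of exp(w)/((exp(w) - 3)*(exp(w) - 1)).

Let u = e^w, du = e^w dw.
The integral becomes ∫ du/((u-1)(u-3)); decompose into partial fractions.

log(exp(w) - 3)/2 - log(exp(w) - 1)/2 + C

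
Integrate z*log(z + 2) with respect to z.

z**2*log(z + 2)/2 - z**2/4 + z - 2*log(z + 2) + C

Use integration by parts with u = log(z + 2), dv = z dz.
Then du = 1/(z + 2) dz and v = z**2/2.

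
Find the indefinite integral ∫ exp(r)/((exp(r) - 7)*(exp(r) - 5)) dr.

log(exp(r) - 7)/2 - log(exp(r) - 5)/2 + C

Let u = e^r, du = e^r dr.
The integral becomes ∫ du/((u-7)(u-5)); decompose into partial fractions.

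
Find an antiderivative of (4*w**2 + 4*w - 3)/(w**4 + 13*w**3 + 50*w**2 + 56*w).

-3*log(w)/56 - log(w + 2)/4 + 15*log(w + 4)/8 - 11*log(w + 7)/7 + C

Factor the denominator: w*(w + 2)*(w + 4)*(w + 7).
Partial-fraction decomposition: -11/(7*(w + 7)) + 15/(8*(w + 4)) - 1/(4*(w + 2)) - 3/(56*w).
Integrate each term: A/(w−a) contributes A·log|w−a|.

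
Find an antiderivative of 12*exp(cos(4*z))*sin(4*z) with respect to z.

-3*exp(cos(4*z)) + C

Let u = cos(4*z), so du = (-4*sin(4*z)) dz.
Rewriting, the integral becomes -3·∫ e^u du = -3·e^u.
Substituting back, u = cos(4*z).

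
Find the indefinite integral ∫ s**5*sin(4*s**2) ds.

-s**4*cos(4*s**2)/8 + s**2*sin(4*s**2)/16 + cos(4*s**2)/64 + C

Let u = s², du = 2s ds; rewrite as (1/2)∫ u^2·sin(4u) du.
Now integrate by parts 2 times.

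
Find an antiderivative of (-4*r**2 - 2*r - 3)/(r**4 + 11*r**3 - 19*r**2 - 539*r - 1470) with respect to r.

-71*log(r - 7)/728 + 31*log(r + 5)/8 - 135*log(r + 6)/13 + 185*log(r + 7)/28 + C

Factor the denominator: (r - 7)*(r + 5)*(r + 6)*(r + 7).
Partial-fraction decomposition: 185/(28*(r + 7)) - 135/(13*(r + 6)) + 31/(8*(r + 5)) - 71/(728*(r - 7)).
Integrate each term: A/(r−a) contributes A·log|r−a|.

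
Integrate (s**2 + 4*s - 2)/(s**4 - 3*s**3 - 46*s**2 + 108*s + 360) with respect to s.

29*log(s - 6)/48 - 43*log(s - 5)/77 - 3*log(s + 2)/112 - 5*log(s + 6)/264 + C

Factor the denominator: (s - 6)*(s - 5)*(s + 2)*(s + 6).
Partial-fraction decomposition: -5/(264*(s + 6)) - 3/(112*(s + 2)) - 43/(77*(s - 5)) + 29/(48*(s - 6)).
Integrate each term: A/(s−a) contributes A·log|s−a|.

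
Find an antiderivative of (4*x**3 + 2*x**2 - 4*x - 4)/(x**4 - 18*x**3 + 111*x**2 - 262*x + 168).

Factor the denominator: (x - 7)*(x - 6)*(x - 4)*(x - 1).
Partial-fraction decomposition: 1/(45*(x - 1)) + 134/(9*(x - 4)) - 454/(5*(x - 6)) + 719/(9*(x - 7)).
Integrate each term: A/(x−a) contributes A·log|x−a|.

719*log(x - 7)/9 - 454*log(x - 6)/5 + 134*log(x - 4)/9 + log(x - 1)/45 + C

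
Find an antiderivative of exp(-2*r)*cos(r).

Let I denote the integral. Integrate by parts with u = cos(r), dv = exp(-2*r) dr, so v = -exp(-2*r)/2: I = -exp(-2*r)*cos(r)/2 − (1/2)·∫ exp(-2*r)*sin(r) dr.
Apply parts again with u = sin(r), dv = exp(-2*r) dr: ∫ exp(-2*r)*sin(r) dr = -exp(-2*r)*sin(r)/2 + (1/2)·I. Substituting back brings back I: I = exp(-2*r)*sin(r)/4 - exp(-2*r)*cos(r)/2 − (1/4)·I.
Solving for I: (1 + 1/4)·I equals the remaining terms, so I = (4/5)·(exp(-2*r)*sin(r)/4 - exp(-2*r)*cos(r)/2).

exp(-2*r)*sin(r)/5 - 2*exp(-2*r)*cos(r)/5 + C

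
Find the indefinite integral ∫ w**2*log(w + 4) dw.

w**3*log(w + 4)/3 - w**3/9 + 2*w**2/3 - 16*w/3 + 64*log(w + 4)/3 + C

Use integration by parts with u = log(w + 4), dv = w**2 dw.
Then du = 1/(w + 4) dw and v = w**3/3.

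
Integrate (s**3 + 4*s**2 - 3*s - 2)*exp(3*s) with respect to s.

(3*s**3 + 9*s**2 - 15*s - 1)*exp(3*s)/9 + C

Use integration by parts with u = s**3 + 4*s**2 - 3*s - 2, dv = exp(3*s) ds, so v = exp(3*s)/3.
Apply parts 3 times (tabular method): alternate signs, differentiate u down to 0, integrate dv up.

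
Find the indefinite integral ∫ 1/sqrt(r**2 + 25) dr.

log(r + sqrt(r**2 + 25)) + C

Substitute r = 5·tan(θ), so dr = 5·sec(θ)^2 dθ and the radical becomes sqrt(r**2 + 25) = 5·sec(θ) by the Pythagorean identity.
Integrate the resulting trig expression in θ, then back-substitute tan(θ) = r/5, sec(θ) = sqrt(r**2 + 25)/5 (absorbing any constant into C).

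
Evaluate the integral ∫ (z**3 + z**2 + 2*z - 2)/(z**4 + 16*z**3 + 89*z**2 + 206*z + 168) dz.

-log(z + 2) + 13*log(z + 3)/2 - 29*log(z + 4)/3 + 31*log(z + 7)/6 + C

Factor the denominator: (z + 2)*(z + 3)*(z + 4)*(z + 7).
Partial-fraction decomposition: 31/(6*(z + 7)) - 29/(3*(z + 4)) + 13/(2*(z + 3)) - 1/(z + 2).
Integrate each term: A/(z−a) contributes A·log|z−a|.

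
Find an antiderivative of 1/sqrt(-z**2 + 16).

Substitute z = 4·sin(θ), so dz = 4·cos(θ) dθ and the radical becomes sqrt(-z**2 + 16) = 4·cos(θ) by the Pythagorean identity.
Integrate the resulting trig expression in θ, then back-substitute θ = asin(z/4), sin(θ) = z/4, cos(θ) = sqrt(-z**2 + 16)/4 (absorbing any constant into C).

asin(z/4) + C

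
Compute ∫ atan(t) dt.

t*atan(t) - log(t**2 + 1)/2 + C

Use integration by parts with u = arctan(t), dv = dt.
Then du = 1/(t**2 + 1) dt.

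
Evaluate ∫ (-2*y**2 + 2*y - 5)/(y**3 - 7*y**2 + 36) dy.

Factor the denominator: (y - 6)*(y - 3)*(y + 2).
Partial-fraction decomposition: -17/(40*(y + 2)) + 17/(15*(y - 3)) - 65/(24*(y - 6)).
Integrate each term: A/(y−a) contributes A·log|y−a|.

-65*log(y - 6)/24 + 17*log(y - 3)/15 - 17*log(y + 2)/40 + C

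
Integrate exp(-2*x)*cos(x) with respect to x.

Let I denote the integral. Integrate by parts with u = cos(x), dv = exp(-2*x) dx, so v = -exp(-2*x)/2: I = -exp(-2*x)*cos(x)/2 − (1/2)·∫ exp(-2*x)*sin(x) dx.
Apply parts again with u = sin(x), dv = exp(-2*x) dx: ∫ exp(-2*x)*sin(x) dx = -exp(-2*x)*sin(x)/2 + (1/2)·I. Substituting back brings back I: I = exp(-2*x)*sin(x)/4 - exp(-2*x)*cos(x)/2 − (1/4)·I.
Solving for I: (1 + 1/4)·I equals the remaining terms, so I = (4/5)·(exp(-2*x)*sin(x)/4 - exp(-2*x)*cos(x)/2).

exp(-2*x)*sin(x)/5 - 2*exp(-2*x)*cos(x)/5 + C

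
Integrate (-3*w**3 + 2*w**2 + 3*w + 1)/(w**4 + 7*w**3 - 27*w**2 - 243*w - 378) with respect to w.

-557*log(w - 6)/1053 + 3695*log(w + 3)/1296 - 1107*log(w + 7)/208 + 91/(36*w + 108) + C

Factor the denominator: (w - 6)*(w + 3)**2*(w + 7).
Partial-fraction decomposition: -1107/(208*(w + 7)) + 3695/(1296*(w + 3)) - 91/(36*(w + 3)**2) - 557/(1053*(w - 6)).
Integrate each term; A/(w−a) gives A·log|w−a|; A/(w−a)² gives −A/(w−a).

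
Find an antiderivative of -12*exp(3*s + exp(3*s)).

Let u = exp(3*s), so du = (3*exp(3*s)) ds.
Rewriting, the integral becomes -4·∫ e^u du = -4·e^u.
Substituting back, u = exp(3*s).

-4*exp(exp(3*s)) + C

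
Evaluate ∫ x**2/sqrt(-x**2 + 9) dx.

-x*sqrt(-x**2 + 9)/2 + 9*asin(x/3)/2 + C

Substitute x = 3·sin(θ), so dx = 3·cos(θ) dθ and the radical becomes sqrt(-x**2 + 9) = 3·cos(θ) by the Pythagorean identity.
Integrate the resulting trig expression in θ, then back-substitute θ = asin(x/3), sin(θ) = x/3, cos(θ) = sqrt(-x**2 + 9)/3 (absorbing any constant into C).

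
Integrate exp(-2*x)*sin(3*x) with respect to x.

-2*exp(-2*x)*sin(3*x)/13 - 3*exp(-2*x)*cos(3*x)/13 + C

Let I denote the integral. Integrate by parts with u = sin(3*x), dv = exp(-2*x) dx, so v = -exp(-2*x)/2: I = -exp(-2*x)*sin(3*x)/2 + (3/2)·∫ exp(-2*x)*cos(3*x) dx.
Apply parts again with u = cos(3*x), dv = exp(-2*x) dx: ∫ exp(-2*x)*cos(3*x) dx = -exp(-2*x)*cos(3*x)/2 − (3/2)·I. Substituting back brings back I: I = -exp(-2*x)*sin(3*x)/2 - 3*exp(-2*x)*cos(3*x)/4 − (9/4)·I.
Solving for I: (1 + 9/4)·I equals the remaining terms, so I = (4/13)·(-exp(-2*x)*sin(3*x)/2 - 3*exp(-2*x)*cos(3*x)/4).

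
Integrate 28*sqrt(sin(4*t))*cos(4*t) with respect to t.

Let u = sin(4*t), so du = (4*cos(4*t)) dt.
Rewriting, the integral becomes 7·∫ √u du = 7·(2/3)u^(3/2).
Substituting back, u = sin(4*t).

14*sin(4*t)**(3/2)/3 + C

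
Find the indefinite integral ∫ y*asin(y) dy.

y**2*asin(y)/2 + y*sqrt(-y**2 + 1)/4 - asin(y)/4 + C

Use integration by parts with u = arcsin(y), dv = y dy.
Then du = 1/sqrt(-y**2 + 1) dy.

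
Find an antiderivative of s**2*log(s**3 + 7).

s**3*log(s**3 + 7)/3 - s**3/3 + 7*log(s**3 + 7)/3 + C

Let u = s**3 + 7, so du = (3*s**2) ds.
The integral becomes (1/3)·∫ log(u) du; integrate by parts with u′=log(u), dv′=du.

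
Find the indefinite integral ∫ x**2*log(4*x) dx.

Use integration by parts with u = log(4*x), dv = x**2 dx.
Then du = 1/x dx and v = x**3/3.

x**3*(log(x) + 2*log(2))/3 - x**3/9 + C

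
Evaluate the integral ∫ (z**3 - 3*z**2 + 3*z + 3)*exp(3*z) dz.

(9*z**3 - 36*z**2 + 51*z + 10)*exp(3*z)/27 + C

Use integration by parts with u = z**3 - 3*z**2 + 3*z + 3, dv = exp(3*z) dz, so v = exp(3*z)/3.
Apply parts 3 times (tabular method): alternate signs, differentiate u down to 0, integrate dv up.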